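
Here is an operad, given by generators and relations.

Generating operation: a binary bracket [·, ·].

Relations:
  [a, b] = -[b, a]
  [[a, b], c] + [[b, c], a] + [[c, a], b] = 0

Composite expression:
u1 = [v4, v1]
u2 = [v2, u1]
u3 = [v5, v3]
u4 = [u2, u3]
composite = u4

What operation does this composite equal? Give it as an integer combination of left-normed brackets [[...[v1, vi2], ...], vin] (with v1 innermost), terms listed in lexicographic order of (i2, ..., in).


Left-normed coefficients sit on the v1-initial expansion words.
Composite bracket: [[v2, [v4, v1]], [v5, v3]]
The bracket unfolds into 16 signed words via [a, b] = ab - ba (2^4 = 16).
Keep just the words that open with v1:
  from v1v4v2v3v5, sign -1: term -[[[[v1, v4], v2], v3], v5]
  from v1v4v2v5v3, sign +1: term +[[[[v1, v4], v2], v5], v3]

-[[[[v1, v4], v2], v3], v5] + [[[[v1, v4], v2], v5], v3]


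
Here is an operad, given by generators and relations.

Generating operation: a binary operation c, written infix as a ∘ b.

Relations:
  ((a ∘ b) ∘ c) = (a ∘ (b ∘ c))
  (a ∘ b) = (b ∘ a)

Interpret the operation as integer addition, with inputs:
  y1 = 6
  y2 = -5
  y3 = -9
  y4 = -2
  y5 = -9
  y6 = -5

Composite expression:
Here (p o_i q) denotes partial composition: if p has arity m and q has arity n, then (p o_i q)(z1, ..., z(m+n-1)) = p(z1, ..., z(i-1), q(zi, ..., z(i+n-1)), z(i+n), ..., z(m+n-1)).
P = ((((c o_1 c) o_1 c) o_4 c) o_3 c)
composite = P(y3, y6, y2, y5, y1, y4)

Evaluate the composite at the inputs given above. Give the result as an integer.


-24

(y3 ∘ y6) = -14
(y2 ∘ y5) = -14
((y3 ∘ y6) ∘ (y2 ∘ y5)) = -28
(y1 ∘ y4) = 4
(((y3 ∘ y6) ∘ (y2 ∘ y5)) ∘ (y1 ∘ y4)) = -24


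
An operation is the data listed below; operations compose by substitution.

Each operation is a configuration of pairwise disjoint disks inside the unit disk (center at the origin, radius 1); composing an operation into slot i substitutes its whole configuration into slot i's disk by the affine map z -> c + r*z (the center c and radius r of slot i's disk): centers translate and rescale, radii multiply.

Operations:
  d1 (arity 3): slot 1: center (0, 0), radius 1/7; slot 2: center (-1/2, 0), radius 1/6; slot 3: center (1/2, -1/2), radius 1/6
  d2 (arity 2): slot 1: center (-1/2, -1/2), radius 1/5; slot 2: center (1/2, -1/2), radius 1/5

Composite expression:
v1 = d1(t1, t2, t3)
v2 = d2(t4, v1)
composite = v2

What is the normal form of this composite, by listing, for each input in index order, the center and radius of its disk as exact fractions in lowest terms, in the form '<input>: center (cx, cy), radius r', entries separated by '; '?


t1: center (1/2, -1/2), radius 1/35; t2: center (2/5, -1/2), radius 1/30; t3: center (3/5, -3/5), radius 1/30; t4: center (-1/2, -1/2), radius 1/5


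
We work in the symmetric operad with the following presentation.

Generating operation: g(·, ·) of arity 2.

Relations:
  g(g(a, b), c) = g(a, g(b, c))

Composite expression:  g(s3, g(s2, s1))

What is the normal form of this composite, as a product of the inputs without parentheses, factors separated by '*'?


s3 * s2 * s1

Key point: g is associative — brackets drop, the s-order remains.
g(s2, s1) collapses to s2 * s1
g(s3, g(s2, s1)) collapses to s3 * s2 * s1


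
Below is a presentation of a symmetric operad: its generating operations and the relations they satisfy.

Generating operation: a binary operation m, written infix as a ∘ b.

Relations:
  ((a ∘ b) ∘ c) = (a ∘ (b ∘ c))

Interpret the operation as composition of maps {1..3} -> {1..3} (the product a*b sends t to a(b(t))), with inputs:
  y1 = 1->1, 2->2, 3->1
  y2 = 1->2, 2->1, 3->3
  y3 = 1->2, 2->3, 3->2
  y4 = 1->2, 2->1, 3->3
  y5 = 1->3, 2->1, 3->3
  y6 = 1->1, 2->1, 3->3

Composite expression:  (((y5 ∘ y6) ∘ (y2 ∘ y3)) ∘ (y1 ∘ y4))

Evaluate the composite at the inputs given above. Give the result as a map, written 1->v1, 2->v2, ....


1->3, 2->3, 3->3

(y5 ∘ y6) = 1->3, 2->3, 3->3
(y2 ∘ y3) = 1->1, 2->3, 3->1
((y5 ∘ y6) ∘ (y2 ∘ y3)) = 1->3, 2->3, 3->3
(y1 ∘ y4) = 1->2, 2->1, 3->1
(((y5 ∘ y6) ∘ (y2 ∘ y3)) ∘ (y1 ∘ y4)) = 1->3, 2->3, 3->3


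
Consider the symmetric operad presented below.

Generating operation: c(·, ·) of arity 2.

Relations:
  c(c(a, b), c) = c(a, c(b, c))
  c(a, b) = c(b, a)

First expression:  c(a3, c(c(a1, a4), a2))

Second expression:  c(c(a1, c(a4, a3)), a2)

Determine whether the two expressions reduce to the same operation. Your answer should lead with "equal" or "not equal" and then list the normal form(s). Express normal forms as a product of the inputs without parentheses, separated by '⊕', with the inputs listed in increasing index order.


In normal form, the first expression is a1 ⊕ a2 ⊕ a3 ⊕ a4
In normal form, the second expression is a1 ⊕ a2 ⊕ a3 ⊕ a4
The forms coincide; equal.

equal — both sides give a1 ⊕ a2 ⊕ a3 ⊕ a4


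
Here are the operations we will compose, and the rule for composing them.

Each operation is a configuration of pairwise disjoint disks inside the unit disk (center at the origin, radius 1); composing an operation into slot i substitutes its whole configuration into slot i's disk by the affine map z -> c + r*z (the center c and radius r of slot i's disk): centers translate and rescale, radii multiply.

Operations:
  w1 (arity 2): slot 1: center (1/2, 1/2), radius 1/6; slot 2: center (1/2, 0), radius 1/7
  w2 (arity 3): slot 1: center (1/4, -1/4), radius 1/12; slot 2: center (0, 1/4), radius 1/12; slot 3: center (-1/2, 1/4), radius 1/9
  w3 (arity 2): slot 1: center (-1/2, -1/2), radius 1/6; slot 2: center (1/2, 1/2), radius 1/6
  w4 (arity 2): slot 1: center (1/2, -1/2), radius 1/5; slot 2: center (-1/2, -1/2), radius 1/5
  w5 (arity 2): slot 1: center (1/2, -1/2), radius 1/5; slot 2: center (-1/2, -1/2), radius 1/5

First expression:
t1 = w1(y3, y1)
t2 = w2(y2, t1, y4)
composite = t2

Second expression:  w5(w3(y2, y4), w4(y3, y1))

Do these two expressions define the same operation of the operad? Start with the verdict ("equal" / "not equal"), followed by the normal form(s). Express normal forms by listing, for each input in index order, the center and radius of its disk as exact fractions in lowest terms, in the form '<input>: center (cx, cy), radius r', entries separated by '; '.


not equal — first y1: center (1/24, 1/4), radius 1/84; y2: center (1/4, -1/4), radius 1/12; y3: center (1/24, 7/24), radius 1/72; y4: center (-1/2, 1/4), radius 1/9, second y1: center (-3/5, -3/5), radius 1/25; y2: center (2/5, -3/5), radius 1/30; y3: center (-2/5, -3/5), radius 1/25; y4: center (3/5, -2/5), radius 1/30

The first composite normalizes to y1: center (1/24, 1/4), radius 1/84; y2: center (1/4, -1/4), radius 1/12; y3: center (1/24, 7/24), radius 1/72; y4: center (-1/2, 1/4), radius 1/9
The second composite normalizes to y1: center (-3/5, -3/5), radius 1/25; y2: center (2/5, -3/5), radius 1/30; y3: center (-2/5, -3/5), radius 1/25; y4: center (3/5, -2/5), radius 1/30
Distinct normal forms: not equal.


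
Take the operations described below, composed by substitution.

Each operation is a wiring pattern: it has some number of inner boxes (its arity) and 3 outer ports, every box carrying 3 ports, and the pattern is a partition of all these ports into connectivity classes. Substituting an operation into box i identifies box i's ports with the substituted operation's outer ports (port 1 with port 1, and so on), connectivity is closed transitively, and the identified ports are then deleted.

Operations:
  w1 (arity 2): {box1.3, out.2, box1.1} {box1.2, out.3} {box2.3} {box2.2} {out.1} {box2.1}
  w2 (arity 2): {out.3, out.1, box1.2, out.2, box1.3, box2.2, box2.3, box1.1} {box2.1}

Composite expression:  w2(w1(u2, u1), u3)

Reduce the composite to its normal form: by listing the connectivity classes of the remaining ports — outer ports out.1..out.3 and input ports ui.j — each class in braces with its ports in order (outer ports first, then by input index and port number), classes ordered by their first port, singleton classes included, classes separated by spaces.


Connectivity passes through glued w2-boundaries; trace each wire chain.
the subtree at w1 composes to {out.1} {out.2, u2.1, u2.3} {out.3, u2.2} {u1.1} {u1.2} {u1.3} on (u2, u1); out.j = own outer ports
the subtree at w2 composes to {out.1, out.2, out.3, u2.1, u2.2, u2.3, u3.2, u3.3} {u1.1} {u1.2} {u1.3} {u3.1} on (u2, u1, u3); out.j = own outer ports

{out.1, out.2, out.3, u2.1, u2.2, u2.3, u3.2, u3.3} {u1.1} {u1.2} {u1.3} {u3.1}


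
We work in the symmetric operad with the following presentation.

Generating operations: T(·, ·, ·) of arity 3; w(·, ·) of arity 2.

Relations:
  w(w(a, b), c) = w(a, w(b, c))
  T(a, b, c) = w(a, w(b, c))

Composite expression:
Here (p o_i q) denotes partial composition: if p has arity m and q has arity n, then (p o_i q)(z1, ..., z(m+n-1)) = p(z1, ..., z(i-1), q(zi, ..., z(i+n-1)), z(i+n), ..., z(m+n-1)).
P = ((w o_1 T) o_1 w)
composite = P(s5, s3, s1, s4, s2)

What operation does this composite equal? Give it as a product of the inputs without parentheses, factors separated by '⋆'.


s5 ⋆ s3 ⋆ s1 ⋆ s4 ⋆ s2

The w-tree's shape is irrelevant; the s-reading-order decides.
w(s5, s3) reduces to s5 ⋆ s3
T(w(s5, s3), s1, s4) reduces to s5 ⋆ s3 ⋆ s1 ⋆ s4
w(T(w(s5, s3), s1, s4), s2) reduces to s5 ⋆ s3 ⋆ s1 ⋆ s4 ⋆ s2


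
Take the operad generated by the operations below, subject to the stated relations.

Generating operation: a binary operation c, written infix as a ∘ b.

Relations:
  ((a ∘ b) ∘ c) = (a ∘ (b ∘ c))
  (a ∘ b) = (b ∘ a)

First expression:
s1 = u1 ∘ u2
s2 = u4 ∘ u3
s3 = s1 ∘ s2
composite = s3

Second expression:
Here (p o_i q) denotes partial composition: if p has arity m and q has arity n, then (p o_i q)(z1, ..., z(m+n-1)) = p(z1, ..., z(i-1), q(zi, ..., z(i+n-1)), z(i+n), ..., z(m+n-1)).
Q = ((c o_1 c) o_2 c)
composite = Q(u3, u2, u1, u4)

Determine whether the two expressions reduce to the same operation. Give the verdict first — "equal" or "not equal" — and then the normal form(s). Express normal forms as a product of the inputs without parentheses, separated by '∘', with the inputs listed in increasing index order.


The first expression, normalized: u1 ∘ u2 ∘ u3 ∘ u4
The second expression, normalized: u1 ∘ u2 ∘ u3 ∘ u4
Both agree, so they are equal.

equal — both sides give u1 ∘ u2 ∘ u3 ∘ u4


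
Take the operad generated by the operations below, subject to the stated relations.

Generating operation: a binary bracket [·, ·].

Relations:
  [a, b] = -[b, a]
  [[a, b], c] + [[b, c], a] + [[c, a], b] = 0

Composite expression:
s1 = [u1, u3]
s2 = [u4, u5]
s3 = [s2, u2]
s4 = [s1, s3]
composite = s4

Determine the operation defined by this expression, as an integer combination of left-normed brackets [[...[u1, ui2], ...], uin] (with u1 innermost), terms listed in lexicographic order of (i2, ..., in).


In the tensor algebra, words opening u1 carry the u1-anchored form.
Composite bracket: [[u1, u3], [[u4, u5], u2]]
The bracket unfolds into 16 signed words via [a, b] = ab - ba (2^4 = 16).
The u1-initial words carry the normal form:
  u1u3u2u4u5 appears with sign -1, giving the term -[[[[u1, u3], u2], u4], u5]
  u1u3u2u5u4 appears with sign +1, giving the term +[[[[u1, u3], u2], u5], u4]
  u1u3u4u5u2 appears with sign +1, giving the term +[[[[u1, u3], u4], u5], u2]
  u1u3u5u4u2 appears with sign -1, giving the term -[[[[u1, u3], u5], u4], u2]

-[[[[u1, u3], u2], u4], u5] + [[[[u1, u3], u2], u5], u4] + [[[[u1, u3], u4], u5], u2] - [[[[u1, u3], u5], u4], u2]


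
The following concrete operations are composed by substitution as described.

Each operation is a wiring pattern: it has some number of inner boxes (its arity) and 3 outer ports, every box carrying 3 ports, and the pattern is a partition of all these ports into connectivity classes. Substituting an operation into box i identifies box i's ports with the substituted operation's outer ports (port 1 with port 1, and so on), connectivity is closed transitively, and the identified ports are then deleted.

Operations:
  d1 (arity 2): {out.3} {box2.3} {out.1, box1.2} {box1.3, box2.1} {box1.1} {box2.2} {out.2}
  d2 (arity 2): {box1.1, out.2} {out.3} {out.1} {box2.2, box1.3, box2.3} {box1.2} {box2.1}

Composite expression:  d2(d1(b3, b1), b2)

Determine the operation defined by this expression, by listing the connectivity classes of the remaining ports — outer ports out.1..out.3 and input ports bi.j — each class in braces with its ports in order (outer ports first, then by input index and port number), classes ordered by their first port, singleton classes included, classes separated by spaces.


{out.1} {out.2, b3.2} {out.3} {b1.1, b3.3} {b1.2} {b1.3} {b2.1} {b2.2, b2.3} {b3.1}


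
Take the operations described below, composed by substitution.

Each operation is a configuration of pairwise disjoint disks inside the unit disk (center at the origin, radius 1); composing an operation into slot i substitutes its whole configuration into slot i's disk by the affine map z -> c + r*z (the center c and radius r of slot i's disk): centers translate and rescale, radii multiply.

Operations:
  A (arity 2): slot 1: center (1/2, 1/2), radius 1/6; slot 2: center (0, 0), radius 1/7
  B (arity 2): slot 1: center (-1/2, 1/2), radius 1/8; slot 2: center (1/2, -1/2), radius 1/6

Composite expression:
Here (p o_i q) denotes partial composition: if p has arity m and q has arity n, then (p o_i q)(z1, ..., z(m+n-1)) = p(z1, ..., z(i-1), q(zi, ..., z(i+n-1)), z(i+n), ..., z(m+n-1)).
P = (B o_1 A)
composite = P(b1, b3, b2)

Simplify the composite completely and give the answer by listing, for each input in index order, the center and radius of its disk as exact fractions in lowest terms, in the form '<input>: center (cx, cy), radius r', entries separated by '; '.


b1: center (-7/16, 9/16), radius 1/48; b2: center (1/2, -1/2), radius 1/6; b3: center (-1/2, 1/2), radius 1/56

Below B, radii multiply path by path; the b-disk centers shift.
tracing b1 down its 2-map path: center (-7/16, 9/16), radius 1/48
tracing b3 down its 2-map path: center (-1/2, 1/2), radius 1/56
tracing b2 down its 1-map path: center (1/2, -1/2), radius 1/6


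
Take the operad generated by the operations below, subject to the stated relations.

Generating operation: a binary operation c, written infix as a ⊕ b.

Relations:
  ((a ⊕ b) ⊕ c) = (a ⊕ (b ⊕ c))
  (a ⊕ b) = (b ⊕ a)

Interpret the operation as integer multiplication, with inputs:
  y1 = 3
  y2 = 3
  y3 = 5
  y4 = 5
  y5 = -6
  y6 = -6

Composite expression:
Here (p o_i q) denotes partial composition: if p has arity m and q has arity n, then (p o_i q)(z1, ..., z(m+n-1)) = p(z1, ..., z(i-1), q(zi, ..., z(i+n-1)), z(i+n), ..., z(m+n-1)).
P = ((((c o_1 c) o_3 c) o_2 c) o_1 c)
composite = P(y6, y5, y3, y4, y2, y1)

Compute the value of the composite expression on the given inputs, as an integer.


8100

(y6 ⊕ y5) = 36
(y3 ⊕ y4) = 25
((y6 ⊕ y5) ⊕ (y3 ⊕ y4)) = 900
(y2 ⊕ y1) = 9
(((y6 ⊕ y5) ⊕ (y3 ⊕ y4)) ⊕ (y2 ⊕ y1)) = 8100


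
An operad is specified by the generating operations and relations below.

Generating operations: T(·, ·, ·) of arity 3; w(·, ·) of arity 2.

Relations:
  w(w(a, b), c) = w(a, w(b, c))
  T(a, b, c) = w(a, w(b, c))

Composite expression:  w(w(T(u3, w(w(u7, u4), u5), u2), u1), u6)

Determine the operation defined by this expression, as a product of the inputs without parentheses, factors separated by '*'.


Every regrouping of w is equal, so read the u-inputs in written order.
w(u7, u4) flattens to u7 * u4
w(w(u7, u4), u5) flattens to u7 * u4 * u5
T(u3, w(w(u7, u4), u5), u2) flattens to u3 * u7 * u4 * u5 * u2
w(T(u3, w(w(u7, u4), u5), u2), u1) flattens to u3 * u7 * u4 * u5 * u2 * u1
w(w(T(u3, w(w(u7, u4), u5), u2), u1), u6) flattens to u3 * u7 * u4 * u5 * u2 * u1 * u6

u3 * u7 * u4 * u5 * u2 * u1 * u6


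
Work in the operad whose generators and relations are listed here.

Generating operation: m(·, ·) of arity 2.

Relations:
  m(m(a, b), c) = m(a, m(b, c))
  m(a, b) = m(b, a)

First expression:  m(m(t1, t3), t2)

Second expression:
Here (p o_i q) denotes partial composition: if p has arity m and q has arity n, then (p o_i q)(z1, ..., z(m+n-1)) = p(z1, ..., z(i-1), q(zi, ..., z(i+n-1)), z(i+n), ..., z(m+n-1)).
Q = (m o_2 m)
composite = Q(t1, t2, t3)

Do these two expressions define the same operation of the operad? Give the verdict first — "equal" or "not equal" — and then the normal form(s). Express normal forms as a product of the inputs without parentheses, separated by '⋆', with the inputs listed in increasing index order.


equal: each reduces to t1 ⋆ t2 ⋆ t3

In normal form, the first expression is t1 ⋆ t2 ⋆ t3
In normal form, the second expression is t1 ⋆ t2 ⋆ t3
Identical normal forms: equal.


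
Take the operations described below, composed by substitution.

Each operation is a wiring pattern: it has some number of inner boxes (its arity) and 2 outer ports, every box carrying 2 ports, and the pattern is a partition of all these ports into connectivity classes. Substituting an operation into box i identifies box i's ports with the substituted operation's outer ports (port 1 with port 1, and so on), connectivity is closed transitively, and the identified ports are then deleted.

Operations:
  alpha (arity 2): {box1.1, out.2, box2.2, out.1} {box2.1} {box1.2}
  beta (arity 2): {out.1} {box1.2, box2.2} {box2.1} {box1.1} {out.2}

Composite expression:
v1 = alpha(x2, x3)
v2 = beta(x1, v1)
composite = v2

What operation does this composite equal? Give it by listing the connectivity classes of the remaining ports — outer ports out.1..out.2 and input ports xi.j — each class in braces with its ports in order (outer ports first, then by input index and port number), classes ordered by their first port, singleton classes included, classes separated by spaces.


{out.1} {out.2} {x1.1} {x1.2, x2.1, x3.2} {x2.2} {x3.1}

After gluing at beta, chains via deleted ports link the x-ports.
after alpha, the pattern on (x2, x3) reads {out.1, out.2, x2.1, x3.2} {x2.2} {x3.1} (out.j = its outer ports)
after beta, the pattern on (x1, x2, x3) reads {out.1} {out.2} {x1.1} {x1.2, x2.1, x3.2} {x2.2} {x3.1} (out.j = its outer ports)


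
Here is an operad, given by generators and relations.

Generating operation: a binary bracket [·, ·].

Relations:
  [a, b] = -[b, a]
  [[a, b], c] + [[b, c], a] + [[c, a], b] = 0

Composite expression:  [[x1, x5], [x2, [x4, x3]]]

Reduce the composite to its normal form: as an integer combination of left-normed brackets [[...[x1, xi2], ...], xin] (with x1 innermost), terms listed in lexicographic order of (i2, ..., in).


Expand each bracket as ab - ba; the x1-initial words give the coefficients.
Composite bracket: [[x1, x5], [x2, [x4, x3]]]
Applying ab - ba throughout gives 16 signed words (2^4 = 16).
Words beginning with x1 determine it all:
  sign of x1x5x2x3x4 is -1, so it contributes -[[[[x1, x5], x2], x3], x4]
  sign of x1x5x2x4x3 is +1, so it contributes +[[[[x1, x5], x2], x4], x3]
  sign of x1x5x3x4x2 is +1, so it contributes +[[[[x1, x5], x3], x4], x2]
  sign of x1x5x4x3x2 is -1, so it contributes -[[[[x1, x5], x4], x3], x2]

-[[[[x1, x5], x2], x3], x4] + [[[[x1, x5], x2], x4], x3] + [[[[x1, x5], x3], x4], x2] - [[[[x1, x5], x4], x3], x2]


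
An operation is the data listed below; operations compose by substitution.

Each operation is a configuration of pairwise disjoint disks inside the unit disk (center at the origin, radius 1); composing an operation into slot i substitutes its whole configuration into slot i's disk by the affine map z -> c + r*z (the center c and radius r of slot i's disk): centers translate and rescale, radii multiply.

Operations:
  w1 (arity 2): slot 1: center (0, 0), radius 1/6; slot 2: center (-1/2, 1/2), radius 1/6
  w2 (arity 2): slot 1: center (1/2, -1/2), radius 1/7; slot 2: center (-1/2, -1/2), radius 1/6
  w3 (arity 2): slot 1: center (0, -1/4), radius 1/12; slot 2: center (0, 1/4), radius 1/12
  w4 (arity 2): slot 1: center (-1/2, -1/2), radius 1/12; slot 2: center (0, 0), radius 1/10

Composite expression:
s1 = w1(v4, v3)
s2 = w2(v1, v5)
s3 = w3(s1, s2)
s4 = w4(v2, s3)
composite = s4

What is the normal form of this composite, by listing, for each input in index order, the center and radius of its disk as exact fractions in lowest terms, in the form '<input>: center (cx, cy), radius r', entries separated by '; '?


v1: center (1/240, 1/48), radius 1/840; v2: center (-1/2, -1/2), radius 1/12; v3: center (-1/240, -1/48), radius 1/720; v4: center (0, -1/40), radius 1/720; v5: center (-1/240, 1/48), radius 1/720

Below w4, radii multiply path by path; the v-disk centers shift.
v2: after 1 affine step, its disk has center (-1/2, -1/2), radius 1/12
v4: after 3 affine steps, its disk has center (0, -1/40), radius 1/720
v3: after 3 affine steps, its disk has center (-1/240, -1/48), radius 1/720
v1: after 3 affine steps, its disk has center (1/240, 1/48), radius 1/840
v5: after 3 affine steps, its disk has center (-1/240, 1/48), radius 1/720


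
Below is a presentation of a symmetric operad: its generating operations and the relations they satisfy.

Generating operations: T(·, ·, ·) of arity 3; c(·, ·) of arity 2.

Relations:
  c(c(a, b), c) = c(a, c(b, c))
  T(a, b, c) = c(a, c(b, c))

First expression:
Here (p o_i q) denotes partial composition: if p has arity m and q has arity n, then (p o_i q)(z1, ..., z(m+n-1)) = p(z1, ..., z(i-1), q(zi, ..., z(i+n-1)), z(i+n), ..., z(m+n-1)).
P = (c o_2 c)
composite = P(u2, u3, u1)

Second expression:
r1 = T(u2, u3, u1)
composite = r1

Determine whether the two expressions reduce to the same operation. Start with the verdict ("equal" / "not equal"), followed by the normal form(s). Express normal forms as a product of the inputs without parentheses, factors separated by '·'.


equal: each reduces to u2 · u3 · u1

The first composite normalizes to u2 · u3 · u1
The second composite normalizes to u2 · u3 · u1
One common form — equal.


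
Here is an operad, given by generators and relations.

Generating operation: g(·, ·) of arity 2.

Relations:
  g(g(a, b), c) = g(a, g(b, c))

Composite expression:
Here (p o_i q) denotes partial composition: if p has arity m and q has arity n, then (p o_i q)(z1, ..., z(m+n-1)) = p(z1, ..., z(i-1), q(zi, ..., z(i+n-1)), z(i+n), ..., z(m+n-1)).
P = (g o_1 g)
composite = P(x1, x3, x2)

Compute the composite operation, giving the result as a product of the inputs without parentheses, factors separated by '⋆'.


x1 ⋆ x3 ⋆ x2

All parenthesizations of g agree; list the x-inputs left to right.
g(x1, x3) reduces to x1 ⋆ x3
g(g(x1, x3), x2) reduces to x1 ⋆ x3 ⋆ x2


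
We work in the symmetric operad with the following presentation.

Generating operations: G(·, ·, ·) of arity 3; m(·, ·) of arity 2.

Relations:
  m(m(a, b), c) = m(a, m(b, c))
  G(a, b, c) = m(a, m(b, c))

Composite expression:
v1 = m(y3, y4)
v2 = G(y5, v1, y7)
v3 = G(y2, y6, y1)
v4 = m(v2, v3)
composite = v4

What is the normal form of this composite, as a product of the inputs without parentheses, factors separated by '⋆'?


y5 ⋆ y3 ⋆ y4 ⋆ y7 ⋆ y2 ⋆ y6 ⋆ y1

Under associativity of m, the answer is the y's in reading order.
m(y3, y4) flattens to y3 ⋆ y4
G(y5, m(y3, y4), y7) flattens to y5 ⋆ y3 ⋆ y4 ⋆ y7
G(y2, y6, y1) flattens to y2 ⋆ y6 ⋆ y1
m(G(y5, m(y3, y4), y7), G(y2, y6, y1)) flattens to y5 ⋆ y3 ⋆ y4 ⋆ y7 ⋆ y2 ⋆ y6 ⋆ y1


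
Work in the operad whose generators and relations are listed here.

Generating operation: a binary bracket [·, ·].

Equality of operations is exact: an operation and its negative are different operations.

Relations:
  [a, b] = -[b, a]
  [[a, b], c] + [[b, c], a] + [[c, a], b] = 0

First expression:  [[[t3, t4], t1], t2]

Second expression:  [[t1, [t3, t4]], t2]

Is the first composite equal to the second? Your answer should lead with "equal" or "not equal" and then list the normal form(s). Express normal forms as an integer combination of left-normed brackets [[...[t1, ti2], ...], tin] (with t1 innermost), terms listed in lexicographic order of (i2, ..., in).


not equal: they reduce to -[[[t1, t3], t4], t2] + [[[t1, t4], t3], t2] and [[[t1, t3], t4], t2] - [[[t1, t4], t3], t2]

The first composite normalizes to -[[[t1, t3], t4], t2] + [[[t1, t4], t3], t2]
The second composite normalizes to [[[t1, t3], t4], t2] - [[[t1, t4], t3], t2]
The normal forms differ: not equal.


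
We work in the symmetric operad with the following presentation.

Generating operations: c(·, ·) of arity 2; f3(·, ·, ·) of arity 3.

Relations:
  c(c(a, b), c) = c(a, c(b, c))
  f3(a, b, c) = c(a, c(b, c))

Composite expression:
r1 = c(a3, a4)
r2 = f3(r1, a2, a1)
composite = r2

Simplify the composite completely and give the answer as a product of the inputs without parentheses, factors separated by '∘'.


a3 ∘ a4 ∘ a2 ∘ a1

The f3-tree's shape is irrelevant; the a-reading-order decides.
c(a3, a4) spells out as a3 ∘ a4
f3(c(a3, a4), a2, a1) spells out as a3 ∘ a4 ∘ a2 ∘ a1


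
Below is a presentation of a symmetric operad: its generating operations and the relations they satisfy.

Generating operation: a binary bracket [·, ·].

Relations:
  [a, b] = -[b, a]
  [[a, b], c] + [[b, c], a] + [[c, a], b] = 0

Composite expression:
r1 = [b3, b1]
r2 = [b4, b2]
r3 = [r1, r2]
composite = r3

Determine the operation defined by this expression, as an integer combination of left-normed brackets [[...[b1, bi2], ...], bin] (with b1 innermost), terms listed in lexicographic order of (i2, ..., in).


[[[b1, b3], b2], b4] - [[[b1, b3], b4], b2]

In the tensor algebra, words opening b1 carry the b1-anchored form.
Composite bracket: [[b3, b1], [b4, b2]]
Each bracket splits as ab - ba, giving 8 signed words (2^3 = 8).
Coefficients come from the b1-initial words:
  sign of b1b3b2b4 is +1, so it contributes +[[[b1, b3], b2], b4]
  sign of b1b3b4b2 is -1, so it contributes -[[[b1, b3], b4], b2]


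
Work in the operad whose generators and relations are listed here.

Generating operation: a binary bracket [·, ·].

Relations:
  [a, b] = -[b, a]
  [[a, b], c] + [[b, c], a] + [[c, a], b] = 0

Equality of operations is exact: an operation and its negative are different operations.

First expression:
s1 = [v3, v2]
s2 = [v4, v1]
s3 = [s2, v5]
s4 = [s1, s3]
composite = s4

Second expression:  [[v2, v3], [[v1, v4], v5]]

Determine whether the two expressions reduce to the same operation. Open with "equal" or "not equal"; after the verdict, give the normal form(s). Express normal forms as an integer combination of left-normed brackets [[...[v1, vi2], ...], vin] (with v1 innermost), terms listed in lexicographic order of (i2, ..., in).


The first expression reduces to -[[[[v1, v4], v5], v2], v3] + [[[[v1, v4], v5], v3], v2]
The second expression reduces to -[[[[v1, v4], v5], v2], v3] + [[[[v1, v4], v5], v3], v2]
Same normal form: equal.

equal: each reduces to -[[[[v1, v4], v5], v2], v3] + [[[[v1, v4], v5], v3], v2]


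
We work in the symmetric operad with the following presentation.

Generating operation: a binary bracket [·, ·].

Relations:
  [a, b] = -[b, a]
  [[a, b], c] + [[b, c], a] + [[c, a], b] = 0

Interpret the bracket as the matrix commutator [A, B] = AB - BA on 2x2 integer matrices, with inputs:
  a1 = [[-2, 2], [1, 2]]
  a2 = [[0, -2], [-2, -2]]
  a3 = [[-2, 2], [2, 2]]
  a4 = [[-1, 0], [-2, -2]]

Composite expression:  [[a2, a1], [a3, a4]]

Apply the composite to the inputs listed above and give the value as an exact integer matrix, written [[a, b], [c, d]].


[a2, a1] = [[2, -4], [6, -2]]
[a3, a4] = [[-4, -2], [-6, 4]]
[[a2, a1], [a3, a4]] = [[36, -40], [-24, -36]]

[[36, -40], [-24, -36]]


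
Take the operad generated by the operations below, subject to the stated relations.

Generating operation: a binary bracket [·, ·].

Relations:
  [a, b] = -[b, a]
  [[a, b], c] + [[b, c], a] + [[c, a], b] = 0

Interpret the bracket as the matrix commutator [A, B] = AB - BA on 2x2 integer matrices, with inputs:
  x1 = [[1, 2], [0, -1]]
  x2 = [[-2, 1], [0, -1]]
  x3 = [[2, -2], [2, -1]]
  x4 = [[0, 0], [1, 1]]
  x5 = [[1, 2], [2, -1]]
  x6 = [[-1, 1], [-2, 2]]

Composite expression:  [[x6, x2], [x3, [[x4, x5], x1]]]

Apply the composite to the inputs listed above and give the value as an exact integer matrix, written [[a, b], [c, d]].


[[200, -208], [192, -200]]

[x6, x2] = [[2, -2], [2, -2]]
[x4, x5] = [[-2, -2], [4, 2]]
[[x4, x5], x1] = [[-8, -4], [8, 8]]
[x3, [[x4, x5], x1]] = [[-8, -44], [-56, 8]]
[[x6, x2], [x3, [[x4, x5], x1]]] = [[200, -208], [192, -200]]


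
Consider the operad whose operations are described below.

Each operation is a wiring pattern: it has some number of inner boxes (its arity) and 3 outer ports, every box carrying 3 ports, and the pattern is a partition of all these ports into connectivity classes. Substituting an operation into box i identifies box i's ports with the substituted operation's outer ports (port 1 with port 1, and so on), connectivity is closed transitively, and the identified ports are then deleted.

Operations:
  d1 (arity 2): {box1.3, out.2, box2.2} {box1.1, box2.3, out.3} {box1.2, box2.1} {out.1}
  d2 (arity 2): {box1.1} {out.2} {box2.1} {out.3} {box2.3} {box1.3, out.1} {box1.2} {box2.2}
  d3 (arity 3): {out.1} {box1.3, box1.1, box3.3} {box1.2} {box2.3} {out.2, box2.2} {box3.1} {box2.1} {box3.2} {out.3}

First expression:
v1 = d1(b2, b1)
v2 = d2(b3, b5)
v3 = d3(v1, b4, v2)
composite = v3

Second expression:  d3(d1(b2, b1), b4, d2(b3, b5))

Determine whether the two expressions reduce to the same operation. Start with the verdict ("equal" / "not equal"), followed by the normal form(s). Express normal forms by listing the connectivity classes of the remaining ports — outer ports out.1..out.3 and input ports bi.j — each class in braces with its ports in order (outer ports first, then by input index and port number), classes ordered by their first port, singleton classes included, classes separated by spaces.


equal; both compose to {out.1} {out.2, b4.2} {out.3} {b1.1, b2.2} {b1.2, b2.3} {b1.3, b2.1} {b3.1} {b3.2} {b3.3} {b4.1} {b4.3} {b5.1} {b5.2} {b5.3}

The first expression reduces to {out.1} {out.2, b4.2} {out.3} {b1.1, b2.2} {b1.2, b2.3} {b1.3, b2.1} {b3.1} {b3.2} {b3.3} {b4.1} {b4.3} {b5.1} {b5.2} {b5.3}
The second expression reduces to {out.1} {out.2, b4.2} {out.3} {b1.1, b2.2} {b1.2, b2.3} {b1.3, b2.1} {b3.1} {b3.2} {b3.3} {b4.1} {b4.3} {b5.1} {b5.2} {b5.3}
Same normal form: equal.


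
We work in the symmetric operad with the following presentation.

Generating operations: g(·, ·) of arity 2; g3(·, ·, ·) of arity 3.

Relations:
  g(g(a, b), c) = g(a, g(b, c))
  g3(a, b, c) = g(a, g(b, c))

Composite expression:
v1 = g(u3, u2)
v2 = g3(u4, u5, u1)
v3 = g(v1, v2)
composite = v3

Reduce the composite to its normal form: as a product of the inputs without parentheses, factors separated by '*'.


Associativity of g dissolves the nesting; only the u-input order survives.
g(u3, u2) linearizes to u3 * u2
g3(u4, u5, u1) linearizes to u4 * u5 * u1
g(g(u3, u2), g3(u4, u5, u1)) linearizes to u3 * u2 * u4 * u5 * u1

u3 * u2 * u4 * u5 * u1


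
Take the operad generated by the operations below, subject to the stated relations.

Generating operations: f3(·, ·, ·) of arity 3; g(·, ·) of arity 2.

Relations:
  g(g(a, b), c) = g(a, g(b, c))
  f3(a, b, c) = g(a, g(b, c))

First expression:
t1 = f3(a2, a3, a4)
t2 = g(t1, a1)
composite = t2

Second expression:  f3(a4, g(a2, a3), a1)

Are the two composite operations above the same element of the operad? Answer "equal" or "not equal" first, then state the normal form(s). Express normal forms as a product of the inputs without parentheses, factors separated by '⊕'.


not equal: they reduce to a2 ⊕ a3 ⊕ a4 ⊕ a1 and a4 ⊕ a2 ⊕ a3 ⊕ a1

The first expression, normalized: a2 ⊕ a3 ⊕ a4 ⊕ a1
The second expression, normalized: a4 ⊕ a2 ⊕ a3 ⊕ a1
Different reductions; not equal.


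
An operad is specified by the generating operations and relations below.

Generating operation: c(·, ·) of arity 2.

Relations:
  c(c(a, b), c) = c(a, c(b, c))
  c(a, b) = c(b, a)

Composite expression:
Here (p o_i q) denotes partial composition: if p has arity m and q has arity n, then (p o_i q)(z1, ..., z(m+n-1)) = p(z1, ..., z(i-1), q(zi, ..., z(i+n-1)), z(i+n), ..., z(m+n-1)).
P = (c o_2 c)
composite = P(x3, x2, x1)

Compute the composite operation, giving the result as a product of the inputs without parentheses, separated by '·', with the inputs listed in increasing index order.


x1 · x2 · x3


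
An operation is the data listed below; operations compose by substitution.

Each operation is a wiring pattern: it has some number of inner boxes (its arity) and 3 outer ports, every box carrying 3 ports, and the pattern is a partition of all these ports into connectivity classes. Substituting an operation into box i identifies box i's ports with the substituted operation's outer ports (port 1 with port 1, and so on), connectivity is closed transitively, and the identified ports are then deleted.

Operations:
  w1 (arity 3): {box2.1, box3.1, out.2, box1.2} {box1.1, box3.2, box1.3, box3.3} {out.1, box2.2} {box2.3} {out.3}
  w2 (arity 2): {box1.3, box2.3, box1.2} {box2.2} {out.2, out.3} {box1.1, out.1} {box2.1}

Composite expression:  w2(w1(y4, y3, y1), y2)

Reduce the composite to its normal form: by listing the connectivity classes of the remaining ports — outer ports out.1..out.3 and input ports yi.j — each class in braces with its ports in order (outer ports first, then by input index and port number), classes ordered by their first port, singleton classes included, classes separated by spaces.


{out.1, y3.2} {out.2, out.3} {y1.1, y2.3, y3.1, y4.2} {y1.2, y1.3, y4.1, y4.3} {y2.1} {y2.2} {y3.3}

Reachability decides: close wires over w2-identified ports.
the subtree at w1 composes to {out.1, y3.2} {out.2, y1.1, y3.1, y4.2} {out.3} {y1.2, y1.3, y4.1, y4.3} {y3.3} on (y4, y3, y1); out.j = own outer ports
the subtree at w2 composes to {out.1, y3.2} {out.2, out.3} {y1.1, y2.3, y3.1, y4.2} {y1.2, y1.3, y4.1, y4.3} {y2.1} {y2.2} {y3.3} on (y4, y3, y1, y2); out.j = own outer ports


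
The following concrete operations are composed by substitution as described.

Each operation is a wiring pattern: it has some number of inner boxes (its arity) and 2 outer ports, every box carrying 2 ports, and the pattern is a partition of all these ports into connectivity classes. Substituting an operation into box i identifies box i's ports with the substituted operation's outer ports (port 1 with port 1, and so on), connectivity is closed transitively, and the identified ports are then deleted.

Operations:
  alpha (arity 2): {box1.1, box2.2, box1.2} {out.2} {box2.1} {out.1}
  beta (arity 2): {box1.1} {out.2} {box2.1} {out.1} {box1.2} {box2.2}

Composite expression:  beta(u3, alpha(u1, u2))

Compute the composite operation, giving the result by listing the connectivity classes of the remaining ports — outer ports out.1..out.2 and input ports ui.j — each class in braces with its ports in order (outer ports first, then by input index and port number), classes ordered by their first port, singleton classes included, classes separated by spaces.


{out.1} {out.2} {u1.1, u1.2, u2.2} {u2.1} {u3.1} {u3.2}

Treat the ports identified at beta as solder joints: merge, then drop.
alpha over (u1, u2) gives {out.1} {out.2} {u1.1, u1.2, u2.2} {u2.1}, out.j being that stage's outer ports
beta over (u3, u1, u2) gives {out.1} {out.2} {u1.1, u1.2, u2.2} {u2.1} {u3.1} {u3.2}, out.j being that stage's outer ports


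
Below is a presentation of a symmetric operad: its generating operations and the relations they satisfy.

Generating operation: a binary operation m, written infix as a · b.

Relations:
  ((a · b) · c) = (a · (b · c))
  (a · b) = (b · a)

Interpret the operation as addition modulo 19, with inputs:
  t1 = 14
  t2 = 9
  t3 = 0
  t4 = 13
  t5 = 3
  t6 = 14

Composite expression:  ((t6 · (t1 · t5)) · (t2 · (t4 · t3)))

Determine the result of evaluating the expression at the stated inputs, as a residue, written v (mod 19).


15 (mod 19)

(t1 · t5) = 17
(t6 · (t1 · t5)) = 12
(t4 · t3) = 13
(t2 · (t4 · t3)) = 3
((t6 · (t1 · t5)) · (t2 · (t4 · t3))) = 15


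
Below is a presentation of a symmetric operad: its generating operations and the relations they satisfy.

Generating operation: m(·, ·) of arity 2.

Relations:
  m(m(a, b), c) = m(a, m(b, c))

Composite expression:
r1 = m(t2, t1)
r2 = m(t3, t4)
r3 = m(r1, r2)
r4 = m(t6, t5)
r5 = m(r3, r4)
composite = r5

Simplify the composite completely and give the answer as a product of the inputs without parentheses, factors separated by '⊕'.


All parenthesizations of m agree; list the t-inputs left to right.
m(t2, t1) collapses to t2 ⊕ t1
m(t3, t4) collapses to t3 ⊕ t4
m(m(t2, t1), m(t3, t4)) collapses to t2 ⊕ t1 ⊕ t3 ⊕ t4
m(t6, t5) collapses to t6 ⊕ t5
m(m(m(t2, t1), m(t3, t4)), m(t6, t5)) collapses to t2 ⊕ t1 ⊕ t3 ⊕ t4 ⊕ t6 ⊕ t5

t2 ⊕ t1 ⊕ t3 ⊕ t4 ⊕ t6 ⊕ t5


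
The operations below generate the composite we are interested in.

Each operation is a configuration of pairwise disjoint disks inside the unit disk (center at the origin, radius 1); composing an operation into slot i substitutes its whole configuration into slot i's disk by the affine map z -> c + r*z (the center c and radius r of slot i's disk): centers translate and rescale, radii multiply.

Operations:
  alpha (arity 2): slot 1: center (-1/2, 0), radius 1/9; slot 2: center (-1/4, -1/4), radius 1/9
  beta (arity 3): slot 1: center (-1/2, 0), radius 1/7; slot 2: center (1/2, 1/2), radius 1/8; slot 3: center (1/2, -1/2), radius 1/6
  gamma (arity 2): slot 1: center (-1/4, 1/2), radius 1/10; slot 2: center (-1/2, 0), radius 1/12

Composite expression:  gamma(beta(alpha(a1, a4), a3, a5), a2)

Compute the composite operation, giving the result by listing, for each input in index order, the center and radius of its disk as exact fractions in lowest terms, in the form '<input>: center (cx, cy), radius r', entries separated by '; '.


a1: center (-43/140, 1/2), radius 1/630; a2: center (-1/2, 0), radius 1/12; a3: center (-1/5, 11/20), radius 1/80; a4: center (-17/56, 139/280), radius 1/630; a5: center (-1/5, 9/20), radius 1/60

Below gamma, radii multiply path by path; the a-disk centers shift.
a1: after 3 affine steps, its disk has center (-43/140, 1/2), radius 1/630
a4: after 3 affine steps, its disk has center (-17/56, 139/280), radius 1/630
a3: after 2 affine steps, its disk has center (-1/5, 11/20), radius 1/80
a5: after 2 affine steps, its disk has center (-1/5, 9/20), radius 1/60
a2: after 1 affine step, its disk has center (-1/2, 0), radius 1/12


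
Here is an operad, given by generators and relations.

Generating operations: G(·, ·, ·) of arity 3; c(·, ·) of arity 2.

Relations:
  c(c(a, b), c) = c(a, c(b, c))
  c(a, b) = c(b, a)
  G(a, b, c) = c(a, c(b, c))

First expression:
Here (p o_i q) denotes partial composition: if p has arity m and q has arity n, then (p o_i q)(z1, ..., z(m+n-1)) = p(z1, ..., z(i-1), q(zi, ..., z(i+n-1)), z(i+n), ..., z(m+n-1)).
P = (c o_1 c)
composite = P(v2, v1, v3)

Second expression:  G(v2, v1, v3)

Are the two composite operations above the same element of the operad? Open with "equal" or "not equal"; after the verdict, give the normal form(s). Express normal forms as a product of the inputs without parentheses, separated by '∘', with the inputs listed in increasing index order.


equal; the common form is v1 ∘ v2 ∘ v3


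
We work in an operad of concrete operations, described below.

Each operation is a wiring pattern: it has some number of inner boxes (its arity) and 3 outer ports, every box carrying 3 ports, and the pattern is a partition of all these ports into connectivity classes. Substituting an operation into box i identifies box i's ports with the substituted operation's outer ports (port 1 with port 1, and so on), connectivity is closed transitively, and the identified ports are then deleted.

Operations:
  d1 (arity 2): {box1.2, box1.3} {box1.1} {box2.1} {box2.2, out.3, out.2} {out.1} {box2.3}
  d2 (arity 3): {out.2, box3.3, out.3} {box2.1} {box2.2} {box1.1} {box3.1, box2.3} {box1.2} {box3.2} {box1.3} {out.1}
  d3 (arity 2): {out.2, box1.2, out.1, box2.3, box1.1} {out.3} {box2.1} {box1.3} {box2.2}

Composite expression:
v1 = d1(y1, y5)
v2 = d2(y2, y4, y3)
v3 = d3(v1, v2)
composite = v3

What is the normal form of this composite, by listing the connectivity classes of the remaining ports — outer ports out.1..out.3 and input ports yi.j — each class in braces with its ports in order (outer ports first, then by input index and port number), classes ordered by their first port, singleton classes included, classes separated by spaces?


{out.1, out.2, y3.3, y5.2} {out.3} {y1.1} {y1.2, y1.3} {y2.1} {y2.2} {y2.3} {y3.1, y4.3} {y3.2} {y4.1} {y4.2} {y5.1} {y5.3}

Connectivity passes through glued d3-boundaries; trace each wire chain.
d1 over (y1, y5) gives {out.1} {out.2, out.3, y5.2} {y1.1} {y1.2, y1.3} {y5.1} {y5.3}, out.j being that stage's outer ports
d2 over (y2, y4, y3) gives {out.1} {out.2, out.3, y3.3} {y2.1} {y2.2} {y2.3} {y3.1, y4.3} {y3.2} {y4.1} {y4.2}, out.j being that stage's outer ports
d3 over (y1, y5, y2, y4, y3) gives {out.1, out.2, y3.3, y5.2} {out.3} {y1.1} {y1.2, y1.3} {y2.1} {y2.2} {y2.3} {y3.1, y4.3} {y3.2} {y4.1} {y4.2} {y5.1} {y5.3}, out.j being that stage's outer ports
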